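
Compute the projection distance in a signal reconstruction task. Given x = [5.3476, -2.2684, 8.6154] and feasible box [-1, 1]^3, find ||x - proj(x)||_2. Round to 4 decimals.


Project each component onto [-1, 1].
clip(5.3476) = 1.0, clip(-2.2684) = -1.0, clip(8.6154) = 1.0
Projection = [1.0, -1.0, 1.0]
Squared diffs: [18.9016, 1.6088, 57.9943]
Distance = sqrt(78.5047) = 8.8603


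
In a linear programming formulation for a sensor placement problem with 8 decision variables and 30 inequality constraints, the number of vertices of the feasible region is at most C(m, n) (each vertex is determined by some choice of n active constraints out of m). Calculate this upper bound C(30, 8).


Each vertex corresponds to some choice of n active constraints out of m, so the number of vertices is at most C(m, n) = m! / (n!(m-n)!).
m = 30, n = 8
Numerator: 30 * 29 * 28 * 27 * 26 * 25 * 24 * 23
Denominator: 8! = 40320
C(30, 8) = 5852925


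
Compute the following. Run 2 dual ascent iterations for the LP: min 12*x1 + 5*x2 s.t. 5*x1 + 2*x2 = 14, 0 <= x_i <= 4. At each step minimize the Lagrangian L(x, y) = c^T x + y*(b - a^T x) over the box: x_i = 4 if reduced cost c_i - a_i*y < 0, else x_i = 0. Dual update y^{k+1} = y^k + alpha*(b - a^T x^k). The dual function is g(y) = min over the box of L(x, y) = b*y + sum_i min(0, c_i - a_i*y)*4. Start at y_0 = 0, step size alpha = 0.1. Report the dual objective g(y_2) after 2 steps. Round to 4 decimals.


Dual ascent for LP: min 12*x1 + 5*x2, 5*x1 + 2*x2 = 14, 0 <= x_i <= 4
Step 1: y^k = 0.0, reduced costs: (12.0, 5.0)
  x^k = (0.0, 0.0), subgradient = b - a^T x = 14.0
  y^{k+1} = 0.0 + 0.1*14.0 = 1.4
Step 2: y^k = 1.4, reduced costs: (5.0, 2.2)
  x^k = (0.0, 0.0), subgradient = b - a^T x = 14.0
  y^{k+1} = 1.4 + 0.1*14.0 = 2.8
Dual objective at y_2 = 2.8: reduced costs (-2.0, -0.6), box minimizer x = (4.0, 4.0)
g(y_2) = b*y + (c1 - a1*y)*x1 + (c2 - a2*y)*x2 = 14*2.8 + (-2.0)*4.0 + (-0.6)*4.0 = 39.2 - 8.0 - 2.4 = 28.8


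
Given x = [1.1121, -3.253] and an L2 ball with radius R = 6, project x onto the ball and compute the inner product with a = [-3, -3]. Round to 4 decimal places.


Step 1: Compute ||x|| (intermediates to 6 decimals).
||x|| = sqrt(1.1121^2 + (-3.253)^2) = 3.437845
Step 2: Project.
Since ||x|| <= R, proj = x (no scaling needed).
proj(x) = [1.1121, -3.253]
Step 3: Dot product.
a^T * proj(x) = -3*1.1121 - 3*(-3.253) = 6.4227


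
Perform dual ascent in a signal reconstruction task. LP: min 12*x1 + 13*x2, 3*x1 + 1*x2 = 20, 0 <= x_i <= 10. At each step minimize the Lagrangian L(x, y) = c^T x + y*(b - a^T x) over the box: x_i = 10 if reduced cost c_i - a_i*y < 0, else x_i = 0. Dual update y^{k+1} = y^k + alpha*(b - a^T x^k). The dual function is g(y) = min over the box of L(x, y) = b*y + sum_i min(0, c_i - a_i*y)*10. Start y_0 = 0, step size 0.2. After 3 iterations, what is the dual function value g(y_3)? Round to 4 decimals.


Dual ascent for LP: min 12*x1 + 13*x2, 3*x1 + 1*x2 = 20, 0 <= x_i <= 10
Step 1: y^k = 0.0, reduced costs: (12.0, 13.0)
  x^k = (0.0, 0.0), subgradient = b - a^T x = 20.0
  y^{k+1} = 0.0 + 0.2*20.0 = 4.0
Step 2: y^k = 4.0, reduced costs: (0.0, 9.0)
  x^k = (0.0, 0.0), subgradient = b - a^T x = 20.0
  y^{k+1} = 4.0 + 0.2*20.0 = 8.0
Step 3: y^k = 8.0, reduced costs: (-12.0, 5.0)
  x^k = (10.0, 0.0), subgradient = b - a^T x = -10.0
  y^{k+1} = 8.0 + 0.2*-10.0 = 6.0
Dual objective at y_3 = 6.0: reduced costs (-6.0, 7.0), box minimizer x = (10.0, 0.0)
g(y_3) = b*y + (c1 - a1*y)*x1 + (c2 - a2*y)*x2 = 20*6.0 + (-6.0)*10.0 + 7.0*0.0 = 120.0 - 60.0 + 0.0 = 60.0


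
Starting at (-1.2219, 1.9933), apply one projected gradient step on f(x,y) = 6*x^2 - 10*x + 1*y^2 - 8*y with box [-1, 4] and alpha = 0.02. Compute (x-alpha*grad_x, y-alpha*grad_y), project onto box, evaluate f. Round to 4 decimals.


Step 1: Compute gradient at (-1.2219, 1.9933).
grad_x = 2*6*-1.2219 - 10 = -24.6628
grad_y = 2*1*1.9933 - 8 = -4.0134
Step 2: Gradient step.
x_raw = -1.2219 - 0.02*-24.6628 = -0.7286
y_raw = 1.9933 - 0.02*-4.0134 = 2.0736
Step 3: Project onto [-1, 4].
x_proj = clip(-0.7286) = -0.7286
y_proj = clip(2.0736) = 2.0736
Step 4: Evaluate f.
f(-0.7286, 2.0736) = -1.8169


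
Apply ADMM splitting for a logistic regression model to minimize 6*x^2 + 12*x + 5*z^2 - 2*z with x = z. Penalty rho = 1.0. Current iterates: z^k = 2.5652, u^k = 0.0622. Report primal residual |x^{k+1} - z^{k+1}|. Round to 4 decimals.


ADMM iteration with rho = 1.0, z^k = 2.5652, u^k = 0.0622
Step 1: x-update.
Minimize 6*x^2 + 12*x + (1.0/2)*(x - 2.5652 + 0.0622)^2
FOC: (2*6 + 1.0)*x = -12 + 1.0*(2.5652 - 0.0622)
x^{k+1} = -0.7305
Step 2: z-update.
Minimize 5*z^2 - 2*z + (1.0/2)*(-0.7305 - z + 0.0622)^2
FOC: (2*5 + 1.0)*z = 2 + 1.0*(-0.7305 + 0.0622)
z^{k+1} = 0.1211
Step 3: u-update.
u^{k+1} = 0.0622 - 0.7305 - 0.1211 = -0.7894
Step 4: Primal residual = |-0.7305 - 0.1211| = 0.8516


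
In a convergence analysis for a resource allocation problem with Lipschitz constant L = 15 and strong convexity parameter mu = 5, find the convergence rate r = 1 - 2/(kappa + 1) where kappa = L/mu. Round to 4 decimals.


Step 1: Compute the condition number.
kappa = L/mu = 15/5 = 3.0
Step 2: Compute the convergence rate.
r = 1 - 2/(kappa + 1) = 1 - 2*mu/(L + mu) = (L - mu)/(L + mu) = 10/20 = 0.5


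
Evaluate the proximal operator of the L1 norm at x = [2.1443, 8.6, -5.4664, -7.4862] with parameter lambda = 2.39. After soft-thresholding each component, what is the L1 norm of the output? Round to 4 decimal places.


Soft-thresholding with lambda = 2.39:
prox(2.1443) = sign(2.1443)*max(|2.1443| - 2.39, 0) = 0.0
prox(8.6) = sign(8.6)*max(|8.6| - 2.39, 0) = 6.21
prox(-5.4664) = sign(-5.4664)*max(|-5.4664| - 2.39, 0) = -3.0764
prox(-7.4862) = sign(-7.4862)*max(|-7.4862| - 2.39, 0) = -5.0962
prox(x) = [0.0, 6.21, -3.0764, -5.0962]
||prox(x)||_1 = 0.0 + 6.21 + 3.0764 + 5.0962 = 14.3826


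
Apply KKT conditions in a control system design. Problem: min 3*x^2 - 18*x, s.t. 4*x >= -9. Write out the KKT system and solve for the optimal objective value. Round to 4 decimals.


Step 1: Try lambda = 0 (constraint inactive).
Stationarity: 2*3*x - 18 = 0
x* = 18/(2*3) = 3.0
Check constraint: 4*3.0 = 12.0 >= -9 -- satisfied.
Step 2: Compute optimal value.
f(x*) = 3*3.0^2 - 18*3.0 = -27.0


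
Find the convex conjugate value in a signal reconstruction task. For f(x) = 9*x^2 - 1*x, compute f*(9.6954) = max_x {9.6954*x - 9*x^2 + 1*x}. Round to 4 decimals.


f*(y) = sup_x {y*x - a*x^2 - b*x} = sup_x {(y-b)*x - a*x^2}
FOC: (y - b) - 2a*x = 0 => x* = (y - b)/(2a)
x* = (9.6954 + 1)/(2*9) = 0.5942
f*(9.6954) = (y-b)^2/(4a) = (9.6954 + 1)^2/(4*9)
= 114.3916/36 = 3.1775


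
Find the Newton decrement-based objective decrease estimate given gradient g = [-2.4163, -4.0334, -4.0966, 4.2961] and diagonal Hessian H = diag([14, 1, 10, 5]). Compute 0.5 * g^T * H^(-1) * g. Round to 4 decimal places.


Step 1: H is diagonal, so H^(-1) * g = [-0.1726, -4.0334, -0.4097, 0.8592].
Step 2: g^T H^(-1) g = sum_i g_i^2 / H_ii
  = (-2.4163)^2/14 + (-4.0334)^2/1 + (-4.0966)^2/10 + (4.2961)^2/5
  = 0.417 + 16.2683 + 1.6782 + 3.6913 = 22.0549
Step 3: Objective decrease = 0.5 * g^T H^(-1) g = 11.0274


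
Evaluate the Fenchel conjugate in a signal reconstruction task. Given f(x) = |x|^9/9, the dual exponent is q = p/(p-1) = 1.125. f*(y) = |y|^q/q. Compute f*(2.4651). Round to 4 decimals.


The conjugate exponent q satisfies 1/p + 1/q = 1.
p = 9, so q = 9/(9 - 1) = 1.125
|y|^q = 2.4651^1.125 = 2.7594
f*(2.4651) = 2.7594 / 1.125 = 2.4528


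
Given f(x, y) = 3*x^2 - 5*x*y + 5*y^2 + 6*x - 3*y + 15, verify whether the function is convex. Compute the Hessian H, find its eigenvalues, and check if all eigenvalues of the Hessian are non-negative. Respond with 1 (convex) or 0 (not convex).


The Hessian of f(x,y) = 3*x^2 - 5*x*y + 5*y^2 + 6*x - 3*y + 15 is:
H = [[6, -5], [-5, 10]]
Trace = 6 + 10 = 16
Determinant = 6*10 - (-5)^2 = 35
Discriminant = (16)^2 - 4*35 = 116.0
Eigenvalues: lambda_1 = 2.6148, lambda_2 = 13.3852
The function is convex.

1


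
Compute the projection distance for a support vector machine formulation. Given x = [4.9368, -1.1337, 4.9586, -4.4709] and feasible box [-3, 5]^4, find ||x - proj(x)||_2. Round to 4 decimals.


Project each component onto [-3, 5].
clip(4.9368) = 4.9368, clip(-1.1337) = -1.1337, clip(4.9586) = 4.9586, clip(-4.4709) = -3.0
Projection = [4.9368, -1.1337, 4.9586, -3.0]
Squared diffs: [0.0, 0.0, 0.0, 2.1635]
Distance = sqrt(2.1635) = 1.4709


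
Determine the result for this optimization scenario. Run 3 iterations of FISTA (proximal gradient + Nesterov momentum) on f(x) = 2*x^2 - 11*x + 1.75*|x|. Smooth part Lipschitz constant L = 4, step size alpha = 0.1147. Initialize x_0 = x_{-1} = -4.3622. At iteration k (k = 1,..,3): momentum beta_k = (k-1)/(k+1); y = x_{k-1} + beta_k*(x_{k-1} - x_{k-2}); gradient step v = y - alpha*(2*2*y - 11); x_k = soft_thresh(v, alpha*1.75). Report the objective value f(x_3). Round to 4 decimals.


FISTA on f(x) = 2*x^2 - 11*x + 1.75*|x|
L = 4, alpha = 0.1147
Iteration 1: beta = 0.0, y = -4.3622 + 0.0*(-4.3622 + 4.3622) = -4.3622
  grad(y) = -28.4488, v = y - alpha*grad = -1.0991
  prox(v) = soft_thresh(-1.0991, 0.2007) = -0.8984
Iteration 2: beta = 0.3333, y = -0.8984 + 0.3333*(-0.8984 + 4.3622) = 0.2562
  grad(y) = -9.9752, v = y - alpha*grad = 1.4004
  prox(v) = soft_thresh(1.4004, 0.2007) = 1.1996
Iteration 3: beta = 0.5, y = 1.1996 + 0.5*(1.1996 + 0.8984) = 2.2486
  grad(y) = -2.0054, v = y - alpha*grad = 2.4787
  prox(v) = soft_thresh(2.4787, 0.2007) = 2.2779
f(x_3) = 2*2.2779^2 - 11*2.2779 + 1.75*|2.2779| = -10.6929


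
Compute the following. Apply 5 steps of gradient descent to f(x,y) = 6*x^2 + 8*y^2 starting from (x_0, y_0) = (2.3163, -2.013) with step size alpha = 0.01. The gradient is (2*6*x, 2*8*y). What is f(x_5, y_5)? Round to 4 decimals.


Gradient descent on f(x,y) = 6*x^2 + 8*y^2.
Starting point: (2.3163, -2.013), alpha = 0.01
Step 1: grad_x = 2*6*2.3163 = 27.7956, grad_y = 2*8*-2.013 = -32.208
  x_1 = 2.3163 - 0.01*27.7956 = 2.0383
  y_1 = -2.013 - 0.01*-32.208 = -1.6909
Step 2: grad_x = 2*6*2.0383 = 24.4601, grad_y = 2*8*-1.6909 = -27.0547
  x_2 = 2.0383 - 0.01*24.4601 = 1.7937
  y_2 = -1.6909 - 0.01*-27.0547 = -1.4204
Step 3: grad_x = 2*6*1.7937 = 21.5249, grad_y = 2*8*-1.4204 = -22.726
  x_3 = 1.7937 - 0.01*21.5249 = 1.5785
  y_3 = -1.4204 - 0.01*-22.726 = -1.1931
Step 4: grad_x = 2*6*1.5785 = 18.9419, grad_y = 2*8*-1.1931 = -19.0898
  x_4 = 1.5785 - 0.01*18.9419 = 1.3891
  y_4 = -1.1931 - 0.01*-19.0898 = -1.0022
Step 5: grad_x = 2*6*1.3891 = 16.6689, grad_y = 2*8*-1.0022 = -16.0354
  x_5 = 1.3891 - 0.01*16.6689 = 1.2224
  y_5 = -1.0022 - 0.01*-16.0354 = -0.8419
f(1.2224, -0.8419) = 6*1.2224^2 + 8*(-0.8419)^2 = 14.6352


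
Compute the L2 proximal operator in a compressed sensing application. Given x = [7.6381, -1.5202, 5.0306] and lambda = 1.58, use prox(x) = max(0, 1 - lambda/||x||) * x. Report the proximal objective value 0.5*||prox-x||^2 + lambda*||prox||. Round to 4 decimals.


Step 1: Compute ||x||.
||x|| = 9.2714
Step 2: Compute scaling factor.
scale = max(0, 1 - 1.58/9.2714) = 0.8296
Step 3: prox(x) = [6.3364, -1.2611, 4.1733]
||prox(x)|| = 7.6914
Step 4: Proximal objective.
0.5*||prox-x||^2 = 1.2482
lambda*||prox|| = 12.1524
Total = 13.4006


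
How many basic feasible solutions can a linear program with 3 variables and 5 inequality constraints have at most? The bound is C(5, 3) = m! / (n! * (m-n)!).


Each vertex corresponds to some choice of n active constraints out of m, so the number of vertices is at most C(m, n) = m! / (n!(m-n)!).
m = 5, n = 3
Numerator: 5 * 4 * 3
Denominator: 3! = 6
C(5, 3) = 10


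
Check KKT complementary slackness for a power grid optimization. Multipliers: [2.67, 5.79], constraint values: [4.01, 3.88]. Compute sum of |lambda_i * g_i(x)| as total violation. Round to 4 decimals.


KKT complementary slackness check:
lambda_1 * g_1 = 2.67 * 4.01 = 10.7067
lambda_2 * g_2 = 5.79 * 3.88 = 22.4652
Total violation = 10.7067 + 22.4652 = 33.1719


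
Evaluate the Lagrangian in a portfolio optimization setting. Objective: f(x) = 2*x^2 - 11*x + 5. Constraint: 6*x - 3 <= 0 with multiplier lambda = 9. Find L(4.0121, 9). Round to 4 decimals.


Step 1: Evaluate f(x).
f(4.0121) = 2*4.0121^2 - 11*4.0121 + 5 = -6.9392
Step 2: Evaluate g(x).
g(4.0121) = 6*4.0121 - 3 = 21.0726
Step 3: Compute Lagrangian.
L = -6.9392 + 9*21.0726 = 182.7142


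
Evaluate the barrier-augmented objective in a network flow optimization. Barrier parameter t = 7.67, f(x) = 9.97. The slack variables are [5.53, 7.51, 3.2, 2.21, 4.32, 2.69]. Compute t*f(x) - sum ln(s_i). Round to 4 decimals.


Step 1: Compute log-barrier.
ln values: [1.7102, 2.0162, 1.1632, 0.793, 1.4633, 0.9895]
phi = -(1.7102 + 2.0162 + 1.1632 + 0.793 + 1.4633 + 0.9895) = -8.1354
Step 2: Compute augmented objective.
t*f(x) = 7.67*9.97 = 76.4699
Total = 76.4699 - 8.1354 = 68.3345


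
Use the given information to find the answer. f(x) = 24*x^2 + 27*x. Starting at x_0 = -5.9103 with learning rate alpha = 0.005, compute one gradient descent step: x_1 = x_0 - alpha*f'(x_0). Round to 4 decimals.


We compute the gradient at x_0 and apply the update.
f'(x) = 48*x + 27
f'(-5.9103) = 48*-5.9103 + 27 = -256.6944
x_1 = -5.9103 - 0.005*-256.6944 = -4.6268


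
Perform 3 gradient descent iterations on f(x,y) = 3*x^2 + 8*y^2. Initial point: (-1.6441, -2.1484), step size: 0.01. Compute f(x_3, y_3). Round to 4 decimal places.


Gradient descent on f(x,y) = 3*x^2 + 8*y^2.
Starting point: (-1.6441, -2.1484), alpha = 0.01
Step 1: grad_x = 2*3*-1.6441 = -9.8646, grad_y = 2*8*-2.1484 = -34.3744
  x_1 = -1.6441 - 0.01*-9.8646 = -1.5455
  y_1 = -2.1484 - 0.01*-34.3744 = -1.8047
Step 2: grad_x = 2*3*-1.5455 = -9.2727, grad_y = 2*8*-1.8047 = -28.8745
  x_2 = -1.5455 - 0.01*-9.2727 = -1.4527
  y_2 = -1.8047 - 0.01*-28.8745 = -1.5159
Step 3: grad_x = 2*3*-1.4527 = -8.7164, grad_y = 2*8*-1.5159 = -24.2546
  x_3 = -1.4527 - 0.01*-8.7164 = -1.3656
  y_3 = -1.5159 - 0.01*-24.2546 = -1.2734
f(-1.3656, -1.2734) = 3*(-1.3656)^2 + 8*(-1.2734)^2 = 18.566


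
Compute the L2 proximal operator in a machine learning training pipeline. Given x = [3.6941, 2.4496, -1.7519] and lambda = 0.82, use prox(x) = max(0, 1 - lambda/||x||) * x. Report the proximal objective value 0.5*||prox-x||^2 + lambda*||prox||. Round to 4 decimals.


Step 1: Compute ||x||.
||x|| = 4.7661
Step 2: Compute scaling factor.
scale = max(0, 1 - 0.82/4.7661) = 0.828
Step 3: prox(x) = [3.0585, 2.0282, -1.4505]
||prox(x)|| = 3.9461
Step 4: Proximal objective.
0.5*||prox-x||^2 = 0.3362
lambda*||prox|| = 3.2358
Total = 3.572


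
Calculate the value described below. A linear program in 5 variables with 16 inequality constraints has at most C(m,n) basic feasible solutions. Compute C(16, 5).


Each vertex corresponds to some choice of n active constraints out of m, so the number of vertices is at most C(m, n) = m! / (n!(m-n)!).
m = 16, n = 5
Numerator: 16 * 15 * 14 * 13 * 12
Denominator: 5! = 120
C(16, 5) = 4368


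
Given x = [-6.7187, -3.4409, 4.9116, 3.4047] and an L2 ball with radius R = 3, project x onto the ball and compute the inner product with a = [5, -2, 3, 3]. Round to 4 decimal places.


Step 1: Compute ||x|| (intermediates to 6 decimals).
||x|| = sqrt((-6.7187)^2 + (-3.4409)^2 + 4.9116^2 + 3.4047^2) = 9.627903
Step 2: Project.
Since ||x|| > R, scale = R/||x|| = 3/9.627903 = 0.311594, proj(x) = scale * x
proj(x) = [-2.093507, -1.072164, 1.530425, 1.060884]
Step 3: Dot product.
a^T * proj(x) = 5*(-2.093507) - 2*(-1.072164) + 3*1.530425 + 3*1.060884 = -0.5493


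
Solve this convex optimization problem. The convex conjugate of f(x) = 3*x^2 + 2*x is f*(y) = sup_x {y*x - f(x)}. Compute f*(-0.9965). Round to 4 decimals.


f*(y) = sup_x {y*x - a*x^2 - b*x} = sup_x {(y-b)*x - a*x^2}
FOC: (y - b) - 2a*x = 0 => x* = (y - b)/(2a)
x* = (-0.9965 - 2)/(2*3) = -0.4994
f*(-0.9965) = (y-b)^2/(4a) = (-0.9965 - 2)^2/(4*3)
= 8.979/12 = 0.7483


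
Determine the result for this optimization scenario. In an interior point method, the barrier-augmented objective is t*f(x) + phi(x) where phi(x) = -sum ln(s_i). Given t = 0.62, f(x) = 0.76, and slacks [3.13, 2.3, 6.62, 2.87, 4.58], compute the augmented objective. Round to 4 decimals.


Step 1: Compute log-barrier.
ln values: [1.141, 0.8329, 1.8901, 1.0543, 1.5217]
phi = -(1.141 + 0.8329 + 1.8901 + 1.0543 + 1.5217) = -6.44
Step 2: Compute augmented objective.
t*f(x) = 0.62*0.76 = 0.4712
Total = 0.4712 - 6.44 = -5.9688


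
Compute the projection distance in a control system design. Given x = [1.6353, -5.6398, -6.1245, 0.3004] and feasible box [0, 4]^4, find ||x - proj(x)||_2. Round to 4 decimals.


Project each component onto [0, 4].
clip(1.6353) = 1.6353, clip(-5.6398) = 0.0, clip(-6.1245) = 0.0, clip(0.3004) = 0.3004
Projection = [1.6353, 0.0, 0.0, 0.3004]
Squared diffs: [0.0, 31.8073, 37.5095, 0.0]
Distance = sqrt(69.3168) = 8.3257


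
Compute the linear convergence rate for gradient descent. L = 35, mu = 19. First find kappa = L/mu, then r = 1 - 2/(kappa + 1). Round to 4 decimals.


Step 1: Compute the condition number.
kappa = L/mu = 35/19 = 1.8421
Step 2: Compute the convergence rate.
r = 1 - 2/(kappa + 1) = 1 - 2*mu/(L + mu) = (L - mu)/(L + mu) = 16/54 = 0.2963


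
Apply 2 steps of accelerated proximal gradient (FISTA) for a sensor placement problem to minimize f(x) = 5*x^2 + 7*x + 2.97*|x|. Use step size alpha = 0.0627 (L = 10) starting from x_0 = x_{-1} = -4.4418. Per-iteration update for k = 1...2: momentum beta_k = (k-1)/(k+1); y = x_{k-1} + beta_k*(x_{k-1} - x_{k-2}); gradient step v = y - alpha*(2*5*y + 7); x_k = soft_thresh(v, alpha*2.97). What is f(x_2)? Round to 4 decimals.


FISTA on f(x) = 5*x^2 + 7*x + 2.97*|x|
L = 10, alpha = 0.0627
Iteration 1: beta = 0.0, y = -4.4418 + 0.0*(-4.4418 + 4.4418) = -4.4418
  grad(y) = -37.418, v = y - alpha*grad = -2.0957
  prox(v) = soft_thresh(-2.0957, 0.1862) = -1.9095
Iteration 2: beta = 0.3333, y = -1.9095 + 0.3333*(-1.9095 + 4.4418) = -1.0654
  grad(y) = -3.6536, v = y - alpha*grad = -0.8363
  prox(v) = soft_thresh(-0.8363, 0.1862) = -0.6501
f(x_2) = 5*(-0.6501)^2 + 7*(-0.6501) + 2.97*|-0.6501| = -0.5068


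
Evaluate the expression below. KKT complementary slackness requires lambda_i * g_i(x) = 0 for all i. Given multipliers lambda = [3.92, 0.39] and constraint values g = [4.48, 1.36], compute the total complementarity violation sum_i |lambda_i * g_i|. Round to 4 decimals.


KKT complementary slackness check:
lambda_1 * g_1 = 3.92 * 4.48 = 17.5616
lambda_2 * g_2 = 0.39 * 1.36 = 0.5304
Total violation = 17.5616 + 0.5304 = 18.092


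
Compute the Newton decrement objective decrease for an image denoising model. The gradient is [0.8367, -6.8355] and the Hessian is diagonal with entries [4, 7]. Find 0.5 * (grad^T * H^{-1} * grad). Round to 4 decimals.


Step 1: H is diagonal, so H^(-1) * g = [0.2092, -0.9765].
Step 2: g^T H^(-1) g = sum_i g_i^2 / H_ii
  = (0.8367)^2/4 + (-6.8355)^2/7
  = 0.175 + 6.6749 = 6.8499
Step 3: Objective decrease = 0.5 * g^T H^(-1) g = 3.4249


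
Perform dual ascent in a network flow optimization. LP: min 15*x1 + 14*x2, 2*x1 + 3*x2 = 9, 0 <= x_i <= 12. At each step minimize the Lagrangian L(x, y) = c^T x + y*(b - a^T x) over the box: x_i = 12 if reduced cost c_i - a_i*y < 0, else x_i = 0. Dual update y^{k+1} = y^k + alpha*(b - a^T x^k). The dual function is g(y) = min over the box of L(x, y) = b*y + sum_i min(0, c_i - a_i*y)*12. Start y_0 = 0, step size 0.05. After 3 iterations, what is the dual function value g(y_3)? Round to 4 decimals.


Dual ascent for LP: min 15*x1 + 14*x2, 2*x1 + 3*x2 = 9, 0 <= x_i <= 12
Step 1: y^k = 0.0, reduced costs: (15.0, 14.0)
  x^k = (0.0, 0.0), subgradient = b - a^T x = 9.0
  y^{k+1} = 0.0 + 0.05*9.0 = 0.45
Step 2: y^k = 0.45, reduced costs: (14.1, 12.65)
  x^k = (0.0, 0.0), subgradient = b - a^T x = 9.0
  y^{k+1} = 0.45 + 0.05*9.0 = 0.9
Step 3: y^k = 0.9, reduced costs: (13.2, 11.3)
  x^k = (0.0, 0.0), subgradient = b - a^T x = 9.0
  y^{k+1} = 0.9 + 0.05*9.0 = 1.35
Dual objective at y_3 = 1.35: reduced costs (12.3, 9.95), box minimizer x = (0.0, 0.0)
g(y_3) = b*y + (c1 - a1*y)*x1 + (c2 - a2*y)*x2 = 9*1.35 + 12.3*0.0 + 9.95*0.0 = 12.15 + 0.0 + 0.0 = 12.15


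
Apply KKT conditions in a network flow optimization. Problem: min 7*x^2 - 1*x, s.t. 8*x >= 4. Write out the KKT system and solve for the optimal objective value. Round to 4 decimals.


Step 1: Try lambda = 0 (constraint inactive).
x_unc = 1/(2*7) = 0.0714
Check: 8*0.0714 = 0.5712 < 4 -- violated!
Step 2: Constraint must be active: 8*x = 4
x* = 4/8 = 0.5
lambda = (2*7*0.5 - 1)/8 = 0.75
Step 3: Compute optimal value.
f(x*) = 7*0.5^2 - 1*0.5 = 1.25


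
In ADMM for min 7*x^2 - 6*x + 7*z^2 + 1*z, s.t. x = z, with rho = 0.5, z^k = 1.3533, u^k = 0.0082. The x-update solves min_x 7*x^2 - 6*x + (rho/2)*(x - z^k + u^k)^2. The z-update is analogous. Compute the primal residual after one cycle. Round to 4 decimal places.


ADMM iteration with rho = 0.5, z^k = 1.3533, u^k = 0.0082
Step 1: x-update.
Minimize 7*x^2 - 6*x + (0.5/2)*(x - 1.3533 + 0.0082)^2
FOC: (2*7 + 0.5)*x = 6 + 0.5*(1.3533 - 0.0082)
x^{k+1} = 0.4602
Step 2: z-update.
Minimize 7*z^2 + 1*z + (0.5/2)*(0.4602 - z + 0.0082)^2
FOC: (2*7 + 0.5)*z = -1 + 0.5*(0.4602 + 0.0082)
z^{k+1} = -0.0528
Step 3: u-update.
u^{k+1} = 0.0082 + 0.4602 + 0.0528 = 0.5212
Step 4: Primal residual = |0.4602 + 0.0528| = 0.513


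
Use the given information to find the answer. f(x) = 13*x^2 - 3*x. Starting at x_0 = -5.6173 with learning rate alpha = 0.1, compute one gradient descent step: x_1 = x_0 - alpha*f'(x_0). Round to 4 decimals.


We compute the gradient at x_0 and apply the update.
f'(x) = 26*x - 3
f'(-5.6173) = 26*-5.6173 - 3 = -149.0498
x_1 = -5.6173 - 0.1*-149.0498 = 9.2877


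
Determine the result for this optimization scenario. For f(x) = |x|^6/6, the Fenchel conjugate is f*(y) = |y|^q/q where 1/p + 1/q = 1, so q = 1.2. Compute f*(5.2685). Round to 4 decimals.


The conjugate exponent q satisfies 1/p + 1/q = 1.
p = 6, so q = 6/(6 - 1) = 1.2
|y|^q = 5.2685^1.2 = 7.3456
f*(5.2685) = 7.3456 / 1.2 = 6.1213


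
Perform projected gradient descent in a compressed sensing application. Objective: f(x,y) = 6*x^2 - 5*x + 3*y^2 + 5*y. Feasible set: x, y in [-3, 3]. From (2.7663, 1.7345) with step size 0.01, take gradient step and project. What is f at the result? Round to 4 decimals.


Step 1: Compute gradient at (2.7663, 1.7345).
grad_x = 2*6*2.7663 - 5 = 28.1956
grad_y = 2*3*1.7345 + 5 = 15.407
Step 2: Gradient step.
x_raw = 2.7663 - 0.01*28.1956 = 2.4843
y_raw = 1.7345 - 0.01*15.407 = 1.5804
Step 3: Project onto [-3, 3].
x_proj = clip(2.4843) = 2.4843
y_proj = clip(1.5804) = 1.5804
Step 4: Evaluate f.
f(2.4843, 1.5804) = 40.0055


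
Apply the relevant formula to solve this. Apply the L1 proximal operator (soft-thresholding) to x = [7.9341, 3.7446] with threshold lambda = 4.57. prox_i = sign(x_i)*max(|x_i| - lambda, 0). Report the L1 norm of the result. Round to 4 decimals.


Soft-thresholding with lambda = 4.57:
prox(7.9341) = sign(7.9341)*max(|7.9341| - 4.57, 0) = 3.3641
prox(3.7446) = sign(3.7446)*max(|3.7446| - 4.57, 0) = 0.0
prox(x) = [3.3641, 0.0]
||prox(x)||_1 = 3.3641 + 0.0 = 3.3641


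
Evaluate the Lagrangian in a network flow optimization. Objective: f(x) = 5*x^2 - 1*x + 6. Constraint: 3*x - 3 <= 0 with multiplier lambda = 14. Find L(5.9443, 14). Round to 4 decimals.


Step 1: Evaluate f(x).
f(5.9443) = 5*5.9443^2 - 1*5.9443 + 6 = 176.7292
Step 2: Evaluate g(x).
g(5.9443) = 3*5.9443 - 3 = 14.8329
Step 3: Compute Lagrangian.
L = 176.7292 + 14*14.8329 = 384.3898


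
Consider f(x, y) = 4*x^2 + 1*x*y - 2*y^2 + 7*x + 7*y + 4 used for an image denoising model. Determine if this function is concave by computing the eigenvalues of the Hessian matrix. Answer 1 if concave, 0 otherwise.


The Hessian of f(x,y) = 4*x^2 + 1*x*y - 2*y^2 + 7*x + 7*y + 4 is:
H = [[8, 1], [1, -4]]
Trace = 8 - 4 = 4
Determinant = 8*-4 - (1)^2 = -33
Discriminant = (4)^2 - 4*-33 = 148.0
Eigenvalues: lambda_1 = -4.0828, lambda_2 = 8.0828
The function is not concave.

0


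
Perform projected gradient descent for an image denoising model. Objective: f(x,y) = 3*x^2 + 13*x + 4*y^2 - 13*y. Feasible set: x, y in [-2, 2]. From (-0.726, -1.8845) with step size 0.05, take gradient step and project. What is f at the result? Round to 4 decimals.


Step 1: Compute gradient at (-0.726, -1.8845).
grad_x = 2*3*-0.726 + 13 = 8.644
grad_y = 2*4*-1.8845 - 13 = -28.076
Step 2: Gradient step.
x_raw = -0.726 - 0.05*8.644 = -1.1582
y_raw = -1.8845 - 0.05*-28.076 = -0.4807
Step 3: Project onto [-2, 2].
x_proj = clip(-1.1582) = -1.1582
y_proj = clip(-0.4807) = -0.4807
Step 4: Evaluate f.
f(-1.1582, -0.4807) = -3.8589


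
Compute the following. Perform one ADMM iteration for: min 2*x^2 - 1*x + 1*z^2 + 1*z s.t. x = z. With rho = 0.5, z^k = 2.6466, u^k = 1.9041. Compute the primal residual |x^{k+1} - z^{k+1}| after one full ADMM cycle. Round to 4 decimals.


ADMM iteration with rho = 0.5, z^k = 2.6466, u^k = 1.9041
Step 1: x-update.
Minimize 2*x^2 - 1*x + (0.5/2)*(x - 2.6466 + 1.9041)^2
FOC: (2*2 + 0.5)*x = 1 + 0.5*(2.6466 - 1.9041)
x^{k+1} = 0.3047
Step 2: z-update.
Minimize 1*z^2 + 1*z + (0.5/2)*(0.3047 - z + 1.9041)^2
FOC: (2*1 + 0.5)*z = -1 + 0.5*(0.3047 + 1.9041)
z^{k+1} = 0.0418
Step 3: u-update.
u^{k+1} = 1.9041 + 0.3047 - 0.0418 = 2.1671
Step 4: Primal residual = |0.3047 - 0.0418| = 0.263


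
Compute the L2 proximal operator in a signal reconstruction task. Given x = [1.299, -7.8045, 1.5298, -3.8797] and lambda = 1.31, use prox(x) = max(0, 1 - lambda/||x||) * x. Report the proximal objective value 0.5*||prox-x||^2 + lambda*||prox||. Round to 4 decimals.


Step 1: Compute ||x||.
||x|| = 8.9437
Step 2: Compute scaling factor.
scale = max(0, 1 - 1.31/8.9437) = 0.8535
Step 3: prox(x) = [1.1087, -6.6614, 1.3057, -3.3114]
||prox(x)|| = 7.6337
Step 4: Proximal objective.
0.5*||prox-x||^2 = 0.8581
lambda*||prox|| = 10.0001
Total = 10.8582


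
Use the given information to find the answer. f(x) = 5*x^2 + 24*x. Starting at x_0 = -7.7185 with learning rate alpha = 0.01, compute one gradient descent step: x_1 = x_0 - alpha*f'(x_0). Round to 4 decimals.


We compute the gradient at x_0 and apply the update.
f'(x) = 10*x + 24
f'(-7.7185) = 10*-7.7185 + 24 = -53.185
x_1 = -7.7185 - 0.01*-53.185 = -7.1867


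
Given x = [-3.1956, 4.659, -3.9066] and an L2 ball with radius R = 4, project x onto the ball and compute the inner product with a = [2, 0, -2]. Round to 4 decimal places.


Step 1: Compute ||x|| (intermediates to 6 decimals).
||x|| = sqrt((-3.1956)^2 + 4.659^2 + (-3.9066)^2) = 6.868745
Step 2: Project.
Since ||x|| > R, scale = R/||x|| = 4/6.868745 = 0.582348, proj(x) = scale * x
proj(x) = [-1.860951, 2.713159, -2.275001]
Step 3: Dot product.
a^T * proj(x) = 2*(-1.860951) + 0*2.713159 - 2*(-2.275001) = 0.8281


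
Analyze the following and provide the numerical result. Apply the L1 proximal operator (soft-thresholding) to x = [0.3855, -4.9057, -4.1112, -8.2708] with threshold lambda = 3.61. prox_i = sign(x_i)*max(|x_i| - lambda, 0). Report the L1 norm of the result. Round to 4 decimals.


Soft-thresholding with lambda = 3.61:
prox(0.3855) = sign(0.3855)*max(|0.3855| - 3.61, 0) = 0.0
prox(-4.9057) = sign(-4.9057)*max(|-4.9057| - 3.61, 0) = -1.2957
prox(-4.1112) = sign(-4.1112)*max(|-4.1112| - 3.61, 0) = -0.5012
prox(-8.2708) = sign(-8.2708)*max(|-8.2708| - 3.61, 0) = -4.6608
prox(x) = [0.0, -1.2957, -0.5012, -4.6608]
||prox(x)||_1 = 0.0 + 1.2957 + 0.5012 + 4.6608 = 6.4577


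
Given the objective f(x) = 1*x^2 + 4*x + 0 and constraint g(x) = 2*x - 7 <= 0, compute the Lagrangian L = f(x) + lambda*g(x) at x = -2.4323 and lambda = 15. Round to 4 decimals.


Step 1: Evaluate f(x).
f(-2.4323) = 1*(-2.4323)^2 + 4*(-2.4323) + 0 = -3.8131
Step 2: Evaluate g(x).
g(-2.4323) = 2*-2.4323 - 7 = -11.8646
Step 3: Compute Lagrangian.
L = -3.8131 + 15*-11.8646 = -181.7821


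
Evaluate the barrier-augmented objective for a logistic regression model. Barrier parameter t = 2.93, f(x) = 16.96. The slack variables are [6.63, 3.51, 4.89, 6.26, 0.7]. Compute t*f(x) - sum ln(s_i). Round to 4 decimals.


Step 1: Compute log-barrier.
ln values: [1.8916, 1.2556, 1.5872, 1.8342, -0.3567]
phi = -(1.8916 + 1.2556 + 1.5872 + 1.8342 - 0.3567) = -6.2119
Step 2: Compute augmented objective.
t*f(x) = 2.93*16.96 = 49.6928
Total = 49.6928 - 6.2119 = 43.4809


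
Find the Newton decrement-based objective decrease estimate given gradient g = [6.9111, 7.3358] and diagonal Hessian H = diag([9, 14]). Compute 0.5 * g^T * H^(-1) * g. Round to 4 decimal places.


Step 1: H is diagonal, so H^(-1) * g = [0.7679, 0.524].
Step 2: g^T H^(-1) g = sum_i g_i^2 / H_ii
  = (6.9111)^2/9 + (7.3358)^2/14
  = 5.307 + 3.8439 = 9.1509
Step 3: Objective decrease = 0.5 * g^T H^(-1) g = 4.5754


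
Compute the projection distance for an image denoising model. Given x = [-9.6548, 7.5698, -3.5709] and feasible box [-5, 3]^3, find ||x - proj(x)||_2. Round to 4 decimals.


Project each component onto [-5, 3].
clip(-9.6548) = -5.0, clip(7.5698) = 3.0, clip(-3.5709) = -3.5709
Projection = [-5.0, 3.0, -3.5709]
Squared diffs: [21.6672, 20.8831, 0.0]
Distance = sqrt(42.5503) = 6.5231


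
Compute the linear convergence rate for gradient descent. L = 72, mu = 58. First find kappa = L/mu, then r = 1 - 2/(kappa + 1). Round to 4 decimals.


Step 1: Compute the condition number.
kappa = L/mu = 72/58 = 1.2414
Step 2: Compute the convergence rate.
r = 1 - 2/(kappa + 1) = 1 - 2*mu/(L + mu) = (L - mu)/(L + mu) = 14/130 = 0.1077


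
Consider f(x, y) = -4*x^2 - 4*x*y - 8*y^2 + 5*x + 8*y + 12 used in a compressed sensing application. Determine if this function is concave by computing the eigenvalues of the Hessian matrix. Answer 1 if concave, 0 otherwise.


The Hessian of f(x,y) = -4*x^2 - 4*x*y - 8*y^2 + 5*x + 8*y + 12 is:
H = [[-8, -4], [-4, -16]]
Trace = -8 - 16 = -24
Determinant = -8*-16 - (-4)^2 = 112
Discriminant = (-24)^2 - 4*112 = 128.0
Eigenvalues: lambda_1 = -17.6569, lambda_2 = -6.3431
The function is concave.

1


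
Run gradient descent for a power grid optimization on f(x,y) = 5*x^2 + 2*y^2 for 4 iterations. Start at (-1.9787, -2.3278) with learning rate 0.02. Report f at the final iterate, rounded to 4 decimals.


Gradient descent on f(x,y) = 5*x^2 + 2*y^2.
Starting point: (-1.9787, -2.3278), alpha = 0.02
Step 1: grad_x = 2*5*-1.9787 = -19.787, grad_y = 2*2*-2.3278 = -9.3112
  x_1 = -1.9787 - 0.02*-19.787 = -1.583
  y_1 = -2.3278 - 0.02*-9.3112 = -2.1416
Step 2: grad_x = 2*5*-1.583 = -15.8296, grad_y = 2*2*-2.1416 = -8.5663
  x_2 = -1.583 - 0.02*-15.8296 = -1.2664
  y_2 = -2.1416 - 0.02*-8.5663 = -1.9702
Step 3: grad_x = 2*5*-1.2664 = -12.6637, grad_y = 2*2*-1.9702 = -7.881
  x_3 = -1.2664 - 0.02*-12.6637 = -1.0131
  y_3 = -1.9702 - 0.02*-7.881 = -1.8126
Step 4: grad_x = 2*5*-1.0131 = -10.1309, grad_y = 2*2*-1.8126 = -7.2505
  x_4 = -1.0131 - 0.02*-10.1309 = -0.8105
  y_4 = -1.8126 - 0.02*-7.2505 = -1.6676
f(-0.8105, -1.6676) = 5*(-0.8105)^2 + 2*(-1.6676)^2 = 8.8463


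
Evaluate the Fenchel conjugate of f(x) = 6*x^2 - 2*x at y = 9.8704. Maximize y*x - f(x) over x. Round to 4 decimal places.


f*(y) = sup_x {y*x - a*x^2 - b*x} = sup_x {(y-b)*x - a*x^2}
FOC: (y - b) - 2a*x = 0 => x* = (y - b)/(2a)
x* = (9.8704 + 2)/(2*6) = 0.9892
f*(9.8704) = (y-b)^2/(4a) = (9.8704 + 2)^2/(4*6)
= 140.9064/24 = 5.8711


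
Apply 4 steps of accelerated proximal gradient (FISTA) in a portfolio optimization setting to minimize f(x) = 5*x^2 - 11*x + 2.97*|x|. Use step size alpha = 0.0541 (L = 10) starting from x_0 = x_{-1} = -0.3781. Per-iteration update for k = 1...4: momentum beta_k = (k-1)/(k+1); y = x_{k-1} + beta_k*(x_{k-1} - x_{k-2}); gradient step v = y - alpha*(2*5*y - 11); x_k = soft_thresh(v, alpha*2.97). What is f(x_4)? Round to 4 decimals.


FISTA on f(x) = 5*x^2 - 11*x + 2.97*|x|
L = 10, alpha = 0.0541
Iteration 1: beta = 0.0, y = -0.3781 + 0.0*(-0.3781 + 0.3781) = -0.3781
  grad(y) = -14.781, v = y - alpha*grad = 0.4216
  prox(v) = soft_thresh(0.4216, 0.1607) = 0.2609
Iteration 2: beta = 0.3333, y = 0.2609 + 0.3333*(0.2609 + 0.3781) = 0.4739
  grad(y) = -6.2613, v = y - alpha*grad = 0.8126
  prox(v) = soft_thresh(0.8126, 0.1607) = 0.6519
Iteration 3: beta = 0.5, y = 0.6519 + 0.5*(0.6519 - 0.2609) = 0.8475
  grad(y) = -2.5255, v = y - alpha*grad = 0.9841
  prox(v) = soft_thresh(0.9841, 0.1607) = 0.8234
Iteration 4: beta = 0.6, y = 0.8234 + 0.6*(0.8234 - 0.6519) = 0.9263
  grad(y) = -1.7371, v = y - alpha*grad = 1.0203
  prox(v) = soft_thresh(1.0203, 0.1607) = 0.8596
f(x_4) = 5*0.8596^2 - 11*0.8596 + 2.97*|0.8596| = -3.208


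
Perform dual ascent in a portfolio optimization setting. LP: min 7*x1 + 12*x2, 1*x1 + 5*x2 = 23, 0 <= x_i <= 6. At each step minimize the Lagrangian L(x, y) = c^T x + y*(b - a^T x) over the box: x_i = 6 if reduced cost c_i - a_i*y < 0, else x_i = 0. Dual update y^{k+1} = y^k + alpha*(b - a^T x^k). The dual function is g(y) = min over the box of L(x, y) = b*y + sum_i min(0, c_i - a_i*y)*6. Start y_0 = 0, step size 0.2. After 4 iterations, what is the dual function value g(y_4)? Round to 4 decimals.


Dual ascent for LP: min 7*x1 + 12*x2, 1*x1 + 5*x2 = 23, 0 <= x_i <= 6
Step 1: y^k = 0.0, reduced costs: (7.0, 12.0)
  x^k = (0.0, 0.0), subgradient = b - a^T x = 23.0
  y^{k+1} = 0.0 + 0.2*23.0 = 4.6
Step 2: y^k = 4.6, reduced costs: (2.4, -11.0)
  x^k = (0.0, 6.0), subgradient = b - a^T x = -7.0
  y^{k+1} = 4.6 + 0.2*-7.0 = 3.2
Step 3: y^k = 3.2, reduced costs: (3.8, -4.0)
  x^k = (0.0, 6.0), subgradient = b - a^T x = -7.0
  y^{k+1} = 3.2 + 0.2*-7.0 = 1.8
Step 4: y^k = 1.8, reduced costs: (5.2, 3.0)
  x^k = (0.0, 0.0), subgradient = b - a^T x = 23.0
  y^{k+1} = 1.8 + 0.2*23.0 = 6.4
Dual objective at y_4 = 6.4: reduced costs (0.6, -20.0), box minimizer x = (0.0, 6.0)
g(y_4) = b*y + (c1 - a1*y)*x1 + (c2 - a2*y)*x2 = 23*6.4 + 0.6*0.0 + (-20.0)*6.0 = 147.2 + 0.0 - 120.0 = 27.2


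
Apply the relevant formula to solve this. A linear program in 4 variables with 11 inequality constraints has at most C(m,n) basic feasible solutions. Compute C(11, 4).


Each vertex corresponds to some choice of n active constraints out of m, so the number of vertices is at most C(m, n) = m! / (n!(m-n)!).
m = 11, n = 4
Numerator: 11 * 10 * 9 * 8
Denominator: 4! = 24
C(11, 4) = 330


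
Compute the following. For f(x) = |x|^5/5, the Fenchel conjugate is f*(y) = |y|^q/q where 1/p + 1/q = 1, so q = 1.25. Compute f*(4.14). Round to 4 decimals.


The conjugate exponent q satisfies 1/p + 1/q = 1.
p = 5, so q = 5/(5 - 1) = 1.25
|y|^q = 4.14^1.25 = 5.9054
f*(4.14) = 5.9054 / 1.25 = 4.7243


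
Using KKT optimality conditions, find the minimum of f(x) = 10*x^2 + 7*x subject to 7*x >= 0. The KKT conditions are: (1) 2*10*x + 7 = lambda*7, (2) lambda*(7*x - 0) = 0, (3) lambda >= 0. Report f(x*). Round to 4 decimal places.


Step 1: Try lambda = 0 (constraint inactive).
x_unc = -7/(2*10) = -0.35
Check: 7*-0.35 = -2.45 < 0 -- violated!
Step 2: Constraint must be active: 7*x = 0
x* = 0/7 = 0.0
lambda = (2*10*0.0 + 7)/7 = 1.0
Step 3: Compute optimal value.
f(x*) = 10*0.0^2 + 7*0.0 = 0.0


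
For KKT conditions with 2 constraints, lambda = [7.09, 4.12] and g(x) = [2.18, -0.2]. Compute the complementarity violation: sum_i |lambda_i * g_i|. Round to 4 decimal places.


KKT complementary slackness check:
lambda_1 * g_1 = 7.09 * 2.18 = 15.4562
lambda_2 * g_2 = 4.12 * -0.2 = -0.824
Total violation = 15.4562 + 0.824 = 16.2802


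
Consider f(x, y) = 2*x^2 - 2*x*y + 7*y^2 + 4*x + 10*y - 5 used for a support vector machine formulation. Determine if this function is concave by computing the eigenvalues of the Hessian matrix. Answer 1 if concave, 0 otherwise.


The Hessian of f(x,y) = 2*x^2 - 2*x*y + 7*y^2 + 4*x + 10*y - 5 is:
H = [[4, -2], [-2, 14]]
Trace = 4 + 14 = 18
Determinant = 4*14 - (-2)^2 = 52
Discriminant = (18)^2 - 4*52 = 116.0
Eigenvalues: lambda_1 = 3.6148, lambda_2 = 14.3852
The function is not concave.

0


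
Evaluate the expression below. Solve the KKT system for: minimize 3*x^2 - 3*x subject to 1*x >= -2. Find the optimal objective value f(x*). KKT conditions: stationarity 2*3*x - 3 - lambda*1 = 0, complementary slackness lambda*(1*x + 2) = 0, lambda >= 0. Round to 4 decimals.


Step 1: Try lambda = 0 (constraint inactive).
Stationarity: 2*3*x - 3 = 0
x* = 3/(2*3) = 0.5
Check constraint: 1*0.5 = 0.5 >= -2 -- satisfied.
Step 2: Compute optimal value.
f(x*) = 3*0.5^2 - 3*0.5 = -0.75


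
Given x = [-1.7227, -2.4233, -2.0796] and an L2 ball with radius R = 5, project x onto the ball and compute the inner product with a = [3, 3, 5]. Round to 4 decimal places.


Step 1: Compute ||x|| (intermediates to 6 decimals).
||x|| = sqrt((-1.7227)^2 + (-2.4233)^2 + (-2.0796)^2) = 3.628335
Step 2: Project.
Since ||x|| <= R, proj = x (no scaling needed).
proj(x) = [-1.7227, -2.4233, -2.0796]
Step 3: Dot product.
a^T * proj(x) = 3*(-1.7227) + 3*(-2.4233) + 5*(-2.0796) = -22.836


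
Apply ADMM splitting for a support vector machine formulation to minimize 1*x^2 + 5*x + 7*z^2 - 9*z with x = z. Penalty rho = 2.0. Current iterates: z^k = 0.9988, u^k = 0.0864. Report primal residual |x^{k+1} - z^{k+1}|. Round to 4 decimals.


ADMM iteration with rho = 2.0, z^k = 0.9988, u^k = 0.0864
Step 1: x-update.
Minimize 1*x^2 + 5*x + (2.0/2)*(x - 0.9988 + 0.0864)^2
FOC: (2*1 + 2.0)*x = -5 + 2.0*(0.9988 - 0.0864)
x^{k+1} = -0.7938
Step 2: z-update.
Minimize 7*z^2 - 9*z + (2.0/2)*(-0.7938 - z + 0.0864)^2
FOC: (2*7 + 2.0)*z = 9 + 2.0*(-0.7938 + 0.0864)
z^{k+1} = 0.4741
Step 3: u-update.
u^{k+1} = 0.0864 - 0.7938 - 0.4741 = -1.1815
Step 4: Primal residual = |-0.7938 - 0.4741| = 1.2679


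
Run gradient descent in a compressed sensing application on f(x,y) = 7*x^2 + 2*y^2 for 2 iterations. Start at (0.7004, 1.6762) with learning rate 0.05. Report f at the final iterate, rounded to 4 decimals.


Gradient descent on f(x,y) = 7*x^2 + 2*y^2.
Starting point: (0.7004, 1.6762), alpha = 0.05
Step 1: grad_x = 2*7*0.7004 = 9.8056, grad_y = 2*2*1.6762 = 6.7048
  x_1 = 0.7004 - 0.05*9.8056 = 0.2101
  y_1 = 1.6762 - 0.05*6.7048 = 1.341
Step 2: grad_x = 2*7*0.2101 = 2.9417, grad_y = 2*2*1.341 = 5.3638
  x_2 = 0.2101 - 0.05*2.9417 = 0.063
  y_2 = 1.341 - 0.05*5.3638 = 1.0728
f(0.063, 1.0728) = 7*0.063^2 + 2*1.0728^2 = 2.3295


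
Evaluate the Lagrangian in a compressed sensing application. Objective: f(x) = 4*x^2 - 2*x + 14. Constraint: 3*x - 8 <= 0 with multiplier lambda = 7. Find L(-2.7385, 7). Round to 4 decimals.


Step 1: Evaluate f(x).
f(-2.7385) = 4*(-2.7385)^2 - 2*(-2.7385) + 14 = 49.4745
Step 2: Evaluate g(x).
g(-2.7385) = 3*-2.7385 - 8 = -16.2155
Step 3: Compute Lagrangian.
L = 49.4745 + 7*-16.2155 = -64.034


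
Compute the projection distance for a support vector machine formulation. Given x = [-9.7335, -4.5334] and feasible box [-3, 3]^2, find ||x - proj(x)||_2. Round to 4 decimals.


Project each component onto [-3, 3].
clip(-9.7335) = -3.0, clip(-4.5334) = -3.0
Projection = [-3.0, -3.0]
Squared diffs: [45.34, 2.3513]
Distance = sqrt(47.6913) = 6.9059


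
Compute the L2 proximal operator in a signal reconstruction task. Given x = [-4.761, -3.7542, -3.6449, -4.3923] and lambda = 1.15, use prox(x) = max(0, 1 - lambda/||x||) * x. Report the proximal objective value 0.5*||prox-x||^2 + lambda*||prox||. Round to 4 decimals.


Step 1: Compute ||x||.
||x|| = 8.327
Step 2: Compute scaling factor.
scale = max(0, 1 - 1.15/8.327) = 0.8619
Step 3: prox(x) = [-4.1035, -3.2357, -3.1415, -3.7857]
||prox(x)|| = 7.177
Step 4: Proximal objective.
0.5*||prox-x||^2 = 0.6613
lambda*||prox|| = 8.2536
Total = 8.9148


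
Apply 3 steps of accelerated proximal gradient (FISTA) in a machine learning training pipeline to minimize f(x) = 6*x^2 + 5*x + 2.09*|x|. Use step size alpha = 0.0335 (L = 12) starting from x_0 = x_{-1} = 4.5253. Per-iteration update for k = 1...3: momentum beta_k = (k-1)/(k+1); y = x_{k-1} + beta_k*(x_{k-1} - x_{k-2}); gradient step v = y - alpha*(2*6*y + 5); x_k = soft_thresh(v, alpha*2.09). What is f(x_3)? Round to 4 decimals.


FISTA on f(x) = 6*x^2 + 5*x + 2.09*|x|
L = 12, alpha = 0.0335
Iteration 1: beta = 0.0, y = 4.5253 + 0.0*(4.5253 - 4.5253) = 4.5253
  grad(y) = 59.3036, v = y - alpha*grad = 2.5386
  prox(v) = soft_thresh(2.5386, 0.07) = 2.4686
Iteration 2: beta = 0.3333, y = 2.4686 + 0.3333*(2.4686 - 4.5253) = 1.7831
  grad(y) = 26.3966, v = y - alpha*grad = 0.8988
  prox(v) = soft_thresh(0.8988, 0.07) = 0.8288
Iteration 3: beta = 0.5, y = 0.8288 + 0.5*(0.8288 - 2.4686) = 0.0088
  grad(y) = 5.1058, v = y - alpha*grad = -0.1622
  prox(v) = soft_thresh(-0.1622, 0.07) = -0.0922
f(x_3) = 6*(-0.0922)^2 + 5*(-0.0922) + 2.09*|-0.0922| = -0.2173
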